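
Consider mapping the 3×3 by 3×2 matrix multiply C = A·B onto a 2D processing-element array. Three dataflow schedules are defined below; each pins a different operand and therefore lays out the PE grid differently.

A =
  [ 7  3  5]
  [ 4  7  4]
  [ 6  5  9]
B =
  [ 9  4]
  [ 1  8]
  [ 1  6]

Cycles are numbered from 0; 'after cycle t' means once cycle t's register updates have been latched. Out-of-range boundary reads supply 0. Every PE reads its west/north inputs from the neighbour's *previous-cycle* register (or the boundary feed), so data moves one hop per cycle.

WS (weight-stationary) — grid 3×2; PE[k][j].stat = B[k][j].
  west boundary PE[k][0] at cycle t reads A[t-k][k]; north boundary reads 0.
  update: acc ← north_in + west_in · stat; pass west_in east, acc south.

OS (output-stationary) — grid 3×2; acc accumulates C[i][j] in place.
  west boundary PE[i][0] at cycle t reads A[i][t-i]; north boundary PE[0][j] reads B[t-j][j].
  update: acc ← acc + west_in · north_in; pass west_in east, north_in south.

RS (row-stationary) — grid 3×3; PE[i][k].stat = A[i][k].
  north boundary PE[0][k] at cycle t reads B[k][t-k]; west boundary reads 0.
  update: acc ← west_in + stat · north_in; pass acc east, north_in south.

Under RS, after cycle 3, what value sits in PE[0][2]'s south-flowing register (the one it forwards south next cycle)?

RS (3×3). Following PE[0][2] plus its west/north inputs:
  [0] (0,1) acc=0 (h:0 v:0)
  [0] (0,2) acc=0 (h:0 v:0)
  [1] (0,1) acc=66 (h:66 v:1)
  [1] (0,2) acc=0 (h:0 v:0)
  [2] (0,1) acc=52 (h:52 v:8)
  [2] (0,2) acc=71 (h:71 v:1)
  [3] (0,1) acc=0 (h:0 v:0)
  [3] (0,2) acc=82 (h:82 v:6)

register = 6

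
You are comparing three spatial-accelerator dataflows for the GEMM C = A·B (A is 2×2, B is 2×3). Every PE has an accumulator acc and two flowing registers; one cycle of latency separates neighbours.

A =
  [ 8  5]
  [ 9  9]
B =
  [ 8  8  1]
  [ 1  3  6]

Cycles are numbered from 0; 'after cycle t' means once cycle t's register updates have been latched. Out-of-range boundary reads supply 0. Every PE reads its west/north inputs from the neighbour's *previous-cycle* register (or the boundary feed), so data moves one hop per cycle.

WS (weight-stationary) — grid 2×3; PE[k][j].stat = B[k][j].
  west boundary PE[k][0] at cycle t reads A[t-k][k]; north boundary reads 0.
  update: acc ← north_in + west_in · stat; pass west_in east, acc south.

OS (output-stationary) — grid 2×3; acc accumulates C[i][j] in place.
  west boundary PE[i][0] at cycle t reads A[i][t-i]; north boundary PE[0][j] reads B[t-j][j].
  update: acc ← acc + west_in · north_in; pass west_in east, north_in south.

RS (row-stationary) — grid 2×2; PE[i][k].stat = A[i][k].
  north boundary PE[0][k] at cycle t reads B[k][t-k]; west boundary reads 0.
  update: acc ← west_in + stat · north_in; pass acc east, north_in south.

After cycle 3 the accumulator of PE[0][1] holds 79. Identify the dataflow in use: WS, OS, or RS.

dataflow = OS

— WS: 2×3; PE[0][1] trace:
  cycle 0: PE[0][1] → acc 0, east 0, south 0
  cycle 1: PE[0][1] → acc 64, east 8, south 64
  cycle 2: PE[0][1] → acc 72, east 9, south 72
  cycle 3: PE[0][1] → acc 0, east 0, south 0
— OS: 2×3; PE[0][1] trace:
  cycle 0: PE[0][1] → acc 0, east 0, south 0
  cycle 1: PE[0][1] → acc 64, east 8, south 8
  cycle 2: PE[0][1] → acc 79, east 5, south 3
  cycle 3: PE[0][1] → acc 79, east 0, south 0
— RS: 2×2; PE[0][1] trace:
  cycle 0: PE[0][1] → acc 0, east 0, south 0
  cycle 1: PE[0][1] → acc 69, east 69, south 1
  cycle 2: PE[0][1] → acc 79, east 79, south 3
  cycle 3: PE[0][1] → acc 38, east 38, south 6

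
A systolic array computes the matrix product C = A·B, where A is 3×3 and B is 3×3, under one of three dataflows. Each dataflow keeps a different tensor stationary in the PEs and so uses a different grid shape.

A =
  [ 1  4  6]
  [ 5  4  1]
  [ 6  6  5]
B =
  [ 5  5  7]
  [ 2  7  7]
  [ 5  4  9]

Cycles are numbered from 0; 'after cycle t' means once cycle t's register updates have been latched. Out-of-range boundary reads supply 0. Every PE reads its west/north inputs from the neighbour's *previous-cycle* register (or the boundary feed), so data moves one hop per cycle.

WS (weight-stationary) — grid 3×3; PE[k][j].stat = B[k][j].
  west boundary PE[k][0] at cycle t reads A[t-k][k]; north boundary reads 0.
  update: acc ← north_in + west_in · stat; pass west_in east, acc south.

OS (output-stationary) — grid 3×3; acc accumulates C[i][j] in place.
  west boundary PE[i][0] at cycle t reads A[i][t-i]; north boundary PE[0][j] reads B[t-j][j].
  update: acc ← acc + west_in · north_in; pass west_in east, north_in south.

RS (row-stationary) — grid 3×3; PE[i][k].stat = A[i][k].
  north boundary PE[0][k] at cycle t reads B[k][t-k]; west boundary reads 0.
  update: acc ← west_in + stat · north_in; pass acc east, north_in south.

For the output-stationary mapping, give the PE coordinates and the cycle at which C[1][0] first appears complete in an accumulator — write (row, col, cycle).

OS: C[1][0] accumulates in PE[1][0]:
  c0 r1c0: 0 / 0 / 0
  c1 r1c0: 25 / 5 / 5
  c2 r1c0: 33 / 4 / 2
  c3 r1c0: 38 / 1 / 5

(row, col, cycle) = (1, 0, 3)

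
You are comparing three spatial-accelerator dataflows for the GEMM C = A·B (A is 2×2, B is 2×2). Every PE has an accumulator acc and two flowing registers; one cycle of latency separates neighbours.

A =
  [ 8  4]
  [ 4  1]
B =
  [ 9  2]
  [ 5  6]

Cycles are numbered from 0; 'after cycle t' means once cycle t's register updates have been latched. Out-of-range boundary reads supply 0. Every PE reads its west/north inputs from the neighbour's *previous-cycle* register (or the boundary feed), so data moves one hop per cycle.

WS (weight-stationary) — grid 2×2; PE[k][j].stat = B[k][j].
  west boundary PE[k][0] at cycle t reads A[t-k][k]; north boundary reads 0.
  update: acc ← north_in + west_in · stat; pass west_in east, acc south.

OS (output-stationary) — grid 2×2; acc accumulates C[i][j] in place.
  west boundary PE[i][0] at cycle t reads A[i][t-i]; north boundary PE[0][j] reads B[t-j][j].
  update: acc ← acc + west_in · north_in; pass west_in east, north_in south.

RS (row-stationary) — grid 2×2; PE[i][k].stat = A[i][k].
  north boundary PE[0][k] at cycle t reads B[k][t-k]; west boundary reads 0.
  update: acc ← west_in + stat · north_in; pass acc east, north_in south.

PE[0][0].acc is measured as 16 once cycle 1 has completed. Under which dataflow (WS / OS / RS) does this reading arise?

dataflow = RS

Under WS (2×2), PE[0][0]:
  [0] (0,0) acc=72 (h:8 v:72)
  [1] (0,0) acc=36 (h:4 v:36)
Under OS (2×2), PE[0][0]:
  [0] (0,0) acc=72 (h:8 v:9)
  [1] (0,0) acc=92 (h:4 v:5)
Under RS (2×2), PE[0][0]:
  [0] (0,0) acc=72 (h:72 v:9)
  [1] (0,0) acc=16 (h:16 v:2)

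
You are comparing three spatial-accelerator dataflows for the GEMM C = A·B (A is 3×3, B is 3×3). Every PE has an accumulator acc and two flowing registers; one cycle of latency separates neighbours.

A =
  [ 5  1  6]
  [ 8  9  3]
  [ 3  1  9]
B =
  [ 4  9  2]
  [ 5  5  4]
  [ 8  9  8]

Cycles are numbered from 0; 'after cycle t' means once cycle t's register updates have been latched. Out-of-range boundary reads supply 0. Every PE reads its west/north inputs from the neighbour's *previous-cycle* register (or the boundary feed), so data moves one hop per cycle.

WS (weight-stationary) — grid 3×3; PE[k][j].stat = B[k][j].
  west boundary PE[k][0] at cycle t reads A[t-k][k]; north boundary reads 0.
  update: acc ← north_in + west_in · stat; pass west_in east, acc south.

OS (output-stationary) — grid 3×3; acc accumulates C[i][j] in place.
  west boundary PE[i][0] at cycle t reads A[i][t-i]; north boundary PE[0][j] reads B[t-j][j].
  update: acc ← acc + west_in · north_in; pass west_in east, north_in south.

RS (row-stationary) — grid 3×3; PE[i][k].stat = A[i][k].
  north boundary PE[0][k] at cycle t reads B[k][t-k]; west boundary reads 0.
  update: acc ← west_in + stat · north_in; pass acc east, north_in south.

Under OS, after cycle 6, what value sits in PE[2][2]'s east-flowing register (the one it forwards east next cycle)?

OS 3×3: PE[2][2] cycle-by-cycle (with neighbour feeds):
  0: (1,2).acc=0  regs=<0,0>
  0: (2,1).acc=0  regs=<0,0>
  0: (2,2).acc=0  regs=<0,0>
  1: (1,2).acc=0  regs=<0,0>
  1: (2,1).acc=0  regs=<0,0>
  1: (2,2).acc=0  regs=<0,0>
  2: (1,2).acc=0  regs=<0,0>
  2: (2,1).acc=0  regs=<0,0>
  2: (2,2).acc=0  regs=<0,0>
  3: (1,2).acc=16  regs=<8,2>
  3: (2,1).acc=27  regs=<3,9>
  3: (2,2).acc=0  regs=<0,0>
  4: (1,2).acc=52  regs=<9,4>
  4: (2,1).acc=32  regs=<1,5>
  4: (2,2).acc=6  regs=<3,2>
  5: (1,2).acc=76  regs=<3,8>
  5: (2,1).acc=113  regs=<9,9>
  5: (2,2).acc=10  regs=<1,4>
  6: (1,2).acc=76  regs=<0,0>
  6: (2,1).acc=113  regs=<0,0>
  6: (2,2).acc=82  regs=<9,8>

register = 9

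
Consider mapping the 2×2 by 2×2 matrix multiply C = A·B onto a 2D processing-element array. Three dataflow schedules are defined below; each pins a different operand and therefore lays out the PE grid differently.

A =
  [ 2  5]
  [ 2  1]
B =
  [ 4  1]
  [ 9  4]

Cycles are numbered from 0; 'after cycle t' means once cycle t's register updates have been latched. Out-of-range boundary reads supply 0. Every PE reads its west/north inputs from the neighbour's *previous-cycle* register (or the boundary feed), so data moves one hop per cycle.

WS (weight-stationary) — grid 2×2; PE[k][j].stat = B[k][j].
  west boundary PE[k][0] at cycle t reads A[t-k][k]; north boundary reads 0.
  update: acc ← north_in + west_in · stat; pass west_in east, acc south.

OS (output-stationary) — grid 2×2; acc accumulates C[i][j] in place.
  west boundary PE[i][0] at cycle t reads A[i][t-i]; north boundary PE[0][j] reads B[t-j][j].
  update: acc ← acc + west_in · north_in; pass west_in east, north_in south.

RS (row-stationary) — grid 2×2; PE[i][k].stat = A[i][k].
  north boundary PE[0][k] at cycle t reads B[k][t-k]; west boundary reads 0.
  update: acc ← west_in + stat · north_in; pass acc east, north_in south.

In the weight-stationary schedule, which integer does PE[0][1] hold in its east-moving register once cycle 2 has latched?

register = 2

WS on a 2×2 grid — tracing PE[0][1] and its feeders:
  t=0 PE[0][0]: acc=8 h=2 v=8
  t=0 PE[0][1]: acc=0 h=0 v=0
  t=1 PE[0][0]: acc=8 h=2 v=8
  t=1 PE[0][1]: acc=2 h=2 v=2
  t=2 PE[0][0]: acc=0 h=0 v=0
  t=2 PE[0][1]: acc=2 h=2 v=2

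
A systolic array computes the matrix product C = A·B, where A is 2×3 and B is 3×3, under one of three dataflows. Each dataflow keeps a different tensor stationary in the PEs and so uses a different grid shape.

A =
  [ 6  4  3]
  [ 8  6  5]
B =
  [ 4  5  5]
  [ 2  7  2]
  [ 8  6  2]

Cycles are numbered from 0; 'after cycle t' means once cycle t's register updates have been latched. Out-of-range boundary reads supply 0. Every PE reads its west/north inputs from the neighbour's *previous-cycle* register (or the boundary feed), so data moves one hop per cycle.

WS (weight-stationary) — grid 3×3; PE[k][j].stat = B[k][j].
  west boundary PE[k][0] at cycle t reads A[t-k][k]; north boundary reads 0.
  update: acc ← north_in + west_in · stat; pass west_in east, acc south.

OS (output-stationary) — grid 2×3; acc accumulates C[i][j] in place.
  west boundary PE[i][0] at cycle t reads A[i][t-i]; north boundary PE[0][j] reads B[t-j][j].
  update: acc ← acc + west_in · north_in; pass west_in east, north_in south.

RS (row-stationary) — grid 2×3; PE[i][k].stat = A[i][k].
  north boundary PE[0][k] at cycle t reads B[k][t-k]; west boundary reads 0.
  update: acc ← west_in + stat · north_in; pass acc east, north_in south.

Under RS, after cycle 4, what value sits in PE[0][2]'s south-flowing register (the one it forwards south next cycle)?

Tracing RS — 2×3 array, target PE[0][2]:
  0: (0,1).acc=0  regs=<0,0>
  0: (0,2).acc=0  regs=<0,0>
  1: (0,1).acc=32  regs=<32,2>
  1: (0,2).acc=0  regs=<0,0>
  2: (0,1).acc=58  regs=<58,7>
  2: (0,2).acc=56  regs=<56,8>
  3: (0,1).acc=38  regs=<38,2>
  3: (0,2).acc=76  regs=<76,6>
  4: (0,1).acc=0  regs=<0,0>
  4: (0,2).acc=44  regs=<44,2>

register = 2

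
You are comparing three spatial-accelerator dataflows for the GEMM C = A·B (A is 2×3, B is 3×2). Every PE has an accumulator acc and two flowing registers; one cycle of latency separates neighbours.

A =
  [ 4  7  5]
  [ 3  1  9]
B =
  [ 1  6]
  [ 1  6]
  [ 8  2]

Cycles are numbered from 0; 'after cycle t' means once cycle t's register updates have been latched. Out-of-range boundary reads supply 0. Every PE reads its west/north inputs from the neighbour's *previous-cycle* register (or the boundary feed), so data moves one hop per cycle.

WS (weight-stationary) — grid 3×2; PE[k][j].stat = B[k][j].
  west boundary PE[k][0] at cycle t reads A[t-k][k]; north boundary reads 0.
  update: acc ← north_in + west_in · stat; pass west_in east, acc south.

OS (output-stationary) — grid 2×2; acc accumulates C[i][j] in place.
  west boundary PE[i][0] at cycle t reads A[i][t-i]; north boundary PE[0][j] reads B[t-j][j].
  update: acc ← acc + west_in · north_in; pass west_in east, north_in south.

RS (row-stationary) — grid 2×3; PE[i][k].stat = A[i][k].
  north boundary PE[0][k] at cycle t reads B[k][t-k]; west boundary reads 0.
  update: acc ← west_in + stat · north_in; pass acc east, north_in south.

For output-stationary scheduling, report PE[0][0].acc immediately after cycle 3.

PE[0][0].acc = 51

OS 2×2: PE[0][0] cycle-by-cycle (with neighbour feeds):
  [0] (0,0) acc=4 (h:4 v:1)
  [1] (0,0) acc=11 (h:7 v:1)
  [2] (0,0) acc=51 (h:5 v:8)
  [3] (0,0) acc=51 (h:0 v:0)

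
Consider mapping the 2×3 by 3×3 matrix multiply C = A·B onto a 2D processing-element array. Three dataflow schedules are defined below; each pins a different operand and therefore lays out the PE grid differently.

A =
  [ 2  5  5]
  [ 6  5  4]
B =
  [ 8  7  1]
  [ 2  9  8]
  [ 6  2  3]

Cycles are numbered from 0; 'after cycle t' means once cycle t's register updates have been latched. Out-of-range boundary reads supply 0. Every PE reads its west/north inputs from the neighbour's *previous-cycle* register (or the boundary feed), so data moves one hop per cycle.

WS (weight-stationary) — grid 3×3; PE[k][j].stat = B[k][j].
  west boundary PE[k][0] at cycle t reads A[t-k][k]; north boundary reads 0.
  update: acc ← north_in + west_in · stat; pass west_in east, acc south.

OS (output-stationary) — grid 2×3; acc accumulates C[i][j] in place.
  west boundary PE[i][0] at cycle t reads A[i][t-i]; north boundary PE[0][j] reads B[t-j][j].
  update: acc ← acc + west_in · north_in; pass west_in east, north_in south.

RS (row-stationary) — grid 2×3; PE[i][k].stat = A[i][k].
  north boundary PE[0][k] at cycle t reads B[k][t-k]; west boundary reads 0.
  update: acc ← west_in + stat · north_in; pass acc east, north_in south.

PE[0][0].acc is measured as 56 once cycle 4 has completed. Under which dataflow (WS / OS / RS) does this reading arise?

dataflow = OS

— WS: 3×3; PE[0][0] trace:
  cycle 0: PE[0][0] → acc 16, east 2, south 16
  cycle 1: PE[0][0] → acc 48, east 6, south 48
  cycle 2: PE[0][0] → acc 0, east 0, south 0
  cycle 3: PE[0][0] → acc 0, east 0, south 0
  cycle 4: PE[0][0] → acc 0, east 0, south 0
— OS: 2×3; PE[0][0] trace:
  cycle 0: PE[0][0] → acc 16, east 2, south 8
  cycle 1: PE[0][0] → acc 26, east 5, south 2
  cycle 2: PE[0][0] → acc 56, east 5, south 6
  cycle 3: PE[0][0] → acc 56, east 0, south 0
  cycle 4: PE[0][0] → acc 56, east 0, south 0
— RS: 2×3; PE[0][0] trace:
  cycle 0: PE[0][0] → acc 16, east 16, south 8
  cycle 1: PE[0][0] → acc 14, east 14, south 7
  cycle 2: PE[0][0] → acc 2, east 2, south 1
  cycle 3: PE[0][0] → acc 0, east 0, south 0
  cycle 4: PE[0][0] → acc 0, east 0, south 0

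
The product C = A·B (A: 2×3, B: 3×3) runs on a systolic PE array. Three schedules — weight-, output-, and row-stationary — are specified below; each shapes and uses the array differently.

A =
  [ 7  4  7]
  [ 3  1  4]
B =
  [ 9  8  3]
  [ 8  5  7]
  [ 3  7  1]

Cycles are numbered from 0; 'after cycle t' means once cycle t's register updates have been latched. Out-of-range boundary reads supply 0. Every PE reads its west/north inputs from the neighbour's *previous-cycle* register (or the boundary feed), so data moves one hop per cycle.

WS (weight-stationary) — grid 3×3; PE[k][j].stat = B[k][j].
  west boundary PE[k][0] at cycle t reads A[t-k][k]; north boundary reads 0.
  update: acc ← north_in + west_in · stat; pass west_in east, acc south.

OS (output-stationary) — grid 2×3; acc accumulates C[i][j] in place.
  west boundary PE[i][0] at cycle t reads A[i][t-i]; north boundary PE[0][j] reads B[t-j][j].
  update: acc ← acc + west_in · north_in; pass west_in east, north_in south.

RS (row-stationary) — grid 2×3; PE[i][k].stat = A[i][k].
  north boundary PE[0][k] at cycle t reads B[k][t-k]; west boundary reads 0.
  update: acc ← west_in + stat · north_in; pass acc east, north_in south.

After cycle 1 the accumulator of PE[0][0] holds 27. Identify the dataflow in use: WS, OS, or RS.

dataflow = WS

WS (3×3 grid), PE[0][0]:
  c0 r0c0: 63 / 7 / 63
  c1 r0c0: 27 / 3 / 27
OS (2×3 grid), PE[0][0]:
  c0 r0c0: 63 / 7 / 9
  c1 r0c0: 95 / 4 / 8
RS (2×3 grid), PE[0][0]:
  c0 r0c0: 63 / 63 / 9
  c1 r0c0: 56 / 56 / 8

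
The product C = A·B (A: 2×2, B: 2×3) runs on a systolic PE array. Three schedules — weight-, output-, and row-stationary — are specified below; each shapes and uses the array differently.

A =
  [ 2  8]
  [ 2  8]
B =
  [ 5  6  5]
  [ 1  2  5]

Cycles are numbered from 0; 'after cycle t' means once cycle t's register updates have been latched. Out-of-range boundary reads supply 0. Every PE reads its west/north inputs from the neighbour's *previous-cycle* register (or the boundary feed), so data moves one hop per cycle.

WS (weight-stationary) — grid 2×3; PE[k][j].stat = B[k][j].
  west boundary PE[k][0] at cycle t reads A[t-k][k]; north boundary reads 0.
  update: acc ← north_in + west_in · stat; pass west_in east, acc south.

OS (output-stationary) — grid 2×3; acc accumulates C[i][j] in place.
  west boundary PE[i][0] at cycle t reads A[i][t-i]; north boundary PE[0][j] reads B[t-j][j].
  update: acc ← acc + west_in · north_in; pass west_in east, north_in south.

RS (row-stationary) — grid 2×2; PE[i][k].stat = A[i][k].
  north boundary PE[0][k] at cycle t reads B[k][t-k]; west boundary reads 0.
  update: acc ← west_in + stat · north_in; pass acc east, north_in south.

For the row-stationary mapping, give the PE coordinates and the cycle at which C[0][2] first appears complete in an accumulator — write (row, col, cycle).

Under RS, C[0][2] lands at PE[0][1]:
  [0] (0,1) acc=0 (h:0 v:0)
  [1] (0,1) acc=18 (h:18 v:1)
  [2] (0,1) acc=28 (h:28 v:2)
  [3] (0,1) acc=50 (h:50 v:5)

(row, col, cycle) = (0, 1, 3)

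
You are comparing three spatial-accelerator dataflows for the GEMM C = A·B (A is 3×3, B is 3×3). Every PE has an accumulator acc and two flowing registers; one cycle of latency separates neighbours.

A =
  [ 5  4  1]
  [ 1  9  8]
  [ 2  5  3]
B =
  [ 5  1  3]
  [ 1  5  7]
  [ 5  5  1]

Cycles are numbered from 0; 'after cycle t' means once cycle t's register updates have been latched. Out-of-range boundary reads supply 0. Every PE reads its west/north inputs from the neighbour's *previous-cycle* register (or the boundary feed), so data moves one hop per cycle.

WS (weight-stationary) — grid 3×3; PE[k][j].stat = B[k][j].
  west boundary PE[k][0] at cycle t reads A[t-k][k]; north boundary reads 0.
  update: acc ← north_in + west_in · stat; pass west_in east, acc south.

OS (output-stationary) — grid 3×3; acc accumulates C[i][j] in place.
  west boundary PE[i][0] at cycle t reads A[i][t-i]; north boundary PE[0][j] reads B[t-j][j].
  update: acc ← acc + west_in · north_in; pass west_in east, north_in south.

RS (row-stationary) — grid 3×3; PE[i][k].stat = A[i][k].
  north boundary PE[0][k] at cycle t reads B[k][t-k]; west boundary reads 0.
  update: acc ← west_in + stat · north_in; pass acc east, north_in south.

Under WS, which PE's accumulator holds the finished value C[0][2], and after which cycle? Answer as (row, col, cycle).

(row, col, cycle) = (2, 2, 4)

WS: C[0][2] accumulates in PE[2][2]:
  cycle 0: PE[2][2] → acc 0, east 0, south 0
  cycle 1: PE[2][2] → acc 0, east 0, south 0
  cycle 2: PE[2][2] → acc 0, east 0, south 0
  cycle 3: PE[2][2] → acc 0, east 0, south 0
  cycle 4: PE[2][2] → acc 44, east 1, south 44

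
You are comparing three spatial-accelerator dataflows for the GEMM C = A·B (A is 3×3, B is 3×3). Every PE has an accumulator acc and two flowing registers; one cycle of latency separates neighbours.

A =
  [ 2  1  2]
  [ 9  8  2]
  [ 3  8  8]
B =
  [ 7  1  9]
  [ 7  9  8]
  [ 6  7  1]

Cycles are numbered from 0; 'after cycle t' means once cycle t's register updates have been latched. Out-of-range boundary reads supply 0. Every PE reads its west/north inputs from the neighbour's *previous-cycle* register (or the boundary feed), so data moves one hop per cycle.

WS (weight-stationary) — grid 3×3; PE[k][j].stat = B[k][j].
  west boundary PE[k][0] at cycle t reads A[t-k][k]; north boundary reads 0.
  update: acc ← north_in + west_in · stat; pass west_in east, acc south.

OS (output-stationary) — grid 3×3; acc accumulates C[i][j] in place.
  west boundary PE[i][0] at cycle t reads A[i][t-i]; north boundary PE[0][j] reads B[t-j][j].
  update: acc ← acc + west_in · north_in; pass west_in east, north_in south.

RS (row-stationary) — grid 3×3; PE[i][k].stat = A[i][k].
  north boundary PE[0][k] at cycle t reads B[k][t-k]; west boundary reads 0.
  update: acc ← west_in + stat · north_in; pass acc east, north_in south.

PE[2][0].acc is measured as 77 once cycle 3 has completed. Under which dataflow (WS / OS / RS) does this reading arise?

dataflow = OS

WS (3×3 grid), PE[2][0]:
  c0 r2c0: 0 / 0 / 0
  c1 r2c0: 0 / 0 / 0
  c2 r2c0: 33 / 2 / 33
  c3 r2c0: 131 / 2 / 131
OS (3×3 grid), PE[2][0]:
  c0 r2c0: 0 / 0 / 0
  c1 r2c0: 0 / 0 / 0
  c2 r2c0: 21 / 3 / 7
  c3 r2c0: 77 / 8 / 7
RS (3×3 grid), PE[2][0]:
  c0 r2c0: 0 / 0 / 0
  c1 r2c0: 0 / 0 / 0
  c2 r2c0: 21 / 21 / 7
  c3 r2c0: 3 / 3 / 1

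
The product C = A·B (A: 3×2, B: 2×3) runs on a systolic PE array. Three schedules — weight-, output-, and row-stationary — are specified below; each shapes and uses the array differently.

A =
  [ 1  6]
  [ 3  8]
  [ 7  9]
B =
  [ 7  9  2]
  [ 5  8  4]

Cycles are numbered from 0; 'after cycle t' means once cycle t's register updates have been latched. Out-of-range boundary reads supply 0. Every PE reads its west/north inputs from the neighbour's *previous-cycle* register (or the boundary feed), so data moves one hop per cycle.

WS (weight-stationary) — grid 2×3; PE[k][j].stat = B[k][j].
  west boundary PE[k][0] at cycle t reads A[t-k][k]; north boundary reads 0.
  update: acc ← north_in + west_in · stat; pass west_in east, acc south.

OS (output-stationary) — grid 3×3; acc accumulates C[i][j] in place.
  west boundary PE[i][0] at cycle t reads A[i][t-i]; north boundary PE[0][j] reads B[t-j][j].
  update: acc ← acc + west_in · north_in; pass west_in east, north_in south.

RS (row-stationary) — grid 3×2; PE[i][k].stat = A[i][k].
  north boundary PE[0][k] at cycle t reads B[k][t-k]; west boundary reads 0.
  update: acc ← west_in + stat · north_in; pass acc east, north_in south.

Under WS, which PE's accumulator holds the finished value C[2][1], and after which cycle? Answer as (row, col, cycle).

WS — PE[1][1] is where C[2][1] collects:
  c0 r1c1: 0 / 0 / 0
  c1 r1c1: 0 / 0 / 0
  c2 r1c1: 57 / 6 / 57
  c3 r1c1: 91 / 8 / 91
  c4 r1c1: 135 / 9 / 135

(row, col, cycle) = (1, 1, 4)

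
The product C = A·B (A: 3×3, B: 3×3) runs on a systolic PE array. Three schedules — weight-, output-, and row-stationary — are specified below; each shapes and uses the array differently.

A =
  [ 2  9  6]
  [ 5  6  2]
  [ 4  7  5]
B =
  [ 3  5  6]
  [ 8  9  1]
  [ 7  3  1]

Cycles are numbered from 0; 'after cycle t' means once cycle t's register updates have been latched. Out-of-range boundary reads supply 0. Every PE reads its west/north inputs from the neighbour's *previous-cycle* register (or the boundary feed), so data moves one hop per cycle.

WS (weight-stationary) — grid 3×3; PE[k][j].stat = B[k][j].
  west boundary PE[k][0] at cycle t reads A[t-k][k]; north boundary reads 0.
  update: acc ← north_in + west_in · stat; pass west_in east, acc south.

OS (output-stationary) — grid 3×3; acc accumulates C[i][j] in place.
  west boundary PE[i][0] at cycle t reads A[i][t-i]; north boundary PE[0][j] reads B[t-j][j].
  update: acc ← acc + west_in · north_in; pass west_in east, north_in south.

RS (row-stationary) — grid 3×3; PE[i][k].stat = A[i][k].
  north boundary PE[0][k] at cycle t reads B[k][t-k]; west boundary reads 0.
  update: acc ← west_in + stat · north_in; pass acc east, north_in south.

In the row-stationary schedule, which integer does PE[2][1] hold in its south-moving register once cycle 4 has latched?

RS 3×3: PE[2][1] cycle-by-cycle (with neighbour feeds):
  after 0 — PE[1][1] acc=0, pass-E 0, pass-S 0
  after 0 — PE[2][0] acc=0, pass-E 0, pass-S 0
  after 0 — PE[2][1] acc=0, pass-E 0, pass-S 0
  after 1 — PE[1][1] acc=0, pass-E 0, pass-S 0
  after 1 — PE[2][0] acc=0, pass-E 0, pass-S 0
  after 1 — PE[2][1] acc=0, pass-E 0, pass-S 0
  after 2 — PE[1][1] acc=63, pass-E 63, pass-S 8
  after 2 — PE[2][0] acc=12, pass-E 12, pass-S 3
  after 2 — PE[2][1] acc=0, pass-E 0, pass-S 0
  after 3 — PE[1][1] acc=79, pass-E 79, pass-S 9
  after 3 — PE[2][0] acc=20, pass-E 20, pass-S 5
  after 3 — PE[2][1] acc=68, pass-E 68, pass-S 8
  after 4 — PE[1][1] acc=36, pass-E 36, pass-S 1
  after 4 — PE[2][0] acc=24, pass-E 24, pass-S 6
  after 4 — PE[2][1] acc=83, pass-E 83, pass-S 9

register = 9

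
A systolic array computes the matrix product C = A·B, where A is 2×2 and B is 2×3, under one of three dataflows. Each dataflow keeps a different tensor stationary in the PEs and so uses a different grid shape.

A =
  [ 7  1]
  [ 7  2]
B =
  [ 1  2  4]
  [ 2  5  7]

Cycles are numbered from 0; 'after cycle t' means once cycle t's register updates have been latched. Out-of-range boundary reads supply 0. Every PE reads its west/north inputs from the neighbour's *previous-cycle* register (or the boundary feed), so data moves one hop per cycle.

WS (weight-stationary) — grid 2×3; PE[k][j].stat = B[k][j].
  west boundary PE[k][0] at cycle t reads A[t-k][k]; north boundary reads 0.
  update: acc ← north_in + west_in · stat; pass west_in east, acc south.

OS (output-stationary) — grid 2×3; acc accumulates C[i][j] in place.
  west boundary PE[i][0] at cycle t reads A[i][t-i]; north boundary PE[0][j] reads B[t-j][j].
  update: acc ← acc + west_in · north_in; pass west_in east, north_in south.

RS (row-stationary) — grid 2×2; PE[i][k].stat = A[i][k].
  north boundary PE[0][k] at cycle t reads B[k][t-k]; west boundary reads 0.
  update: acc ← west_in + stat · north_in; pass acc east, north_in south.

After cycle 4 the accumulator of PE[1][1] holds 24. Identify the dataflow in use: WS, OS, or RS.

dataflow = OS

Under WS (2×3), PE[1][1]:
  [0] (1,1) acc=0 (h:0 v:0)
  [1] (1,1) acc=0 (h:0 v:0)
  [2] (1,1) acc=19 (h:1 v:19)
  [3] (1,1) acc=24 (h:2 v:24)
  [4] (1,1) acc=0 (h:0 v:0)
Under OS (2×3), PE[1][1]:
  [0] (1,1) acc=0 (h:0 v:0)
  [1] (1,1) acc=0 (h:0 v:0)
  [2] (1,1) acc=14 (h:7 v:2)
  [3] (1,1) acc=24 (h:2 v:5)
  [4] (1,1) acc=24 (h:0 v:0)
Under RS (2×2), PE[1][1]:
  [0] (1,1) acc=0 (h:0 v:0)
  [1] (1,1) acc=0 (h:0 v:0)
  [2] (1,1) acc=11 (h:11 v:2)
  [3] (1,1) acc=24 (h:24 v:5)
  [4] (1,1) acc=42 (h:42 v:7)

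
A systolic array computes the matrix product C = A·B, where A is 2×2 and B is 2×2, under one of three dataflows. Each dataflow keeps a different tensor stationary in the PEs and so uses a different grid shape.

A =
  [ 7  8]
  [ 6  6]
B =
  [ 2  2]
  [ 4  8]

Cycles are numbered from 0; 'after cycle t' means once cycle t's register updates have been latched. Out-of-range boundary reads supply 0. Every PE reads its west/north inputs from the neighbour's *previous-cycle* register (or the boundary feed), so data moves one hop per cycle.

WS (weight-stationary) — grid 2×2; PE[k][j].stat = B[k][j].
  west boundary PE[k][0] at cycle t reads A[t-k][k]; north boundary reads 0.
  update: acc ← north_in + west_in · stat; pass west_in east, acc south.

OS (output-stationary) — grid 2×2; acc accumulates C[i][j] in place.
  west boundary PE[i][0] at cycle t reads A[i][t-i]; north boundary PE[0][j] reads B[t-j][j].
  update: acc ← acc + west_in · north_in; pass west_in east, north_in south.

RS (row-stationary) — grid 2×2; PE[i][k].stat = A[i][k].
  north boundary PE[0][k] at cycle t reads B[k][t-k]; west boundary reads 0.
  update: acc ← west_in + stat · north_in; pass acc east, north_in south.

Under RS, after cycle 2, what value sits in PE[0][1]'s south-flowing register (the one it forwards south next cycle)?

RS on a 2×2 grid — tracing PE[0][1] and its feeders:
  @0  [0,0]  acc 14  |  →14  ↓2
  @0  [0,1]  acc 0  |  →0  ↓0
  @1  [0,0]  acc 14  |  →14  ↓2
  @1  [0,1]  acc 46  |  →46  ↓4
  @2  [0,0]  acc 0  |  →0  ↓0
  @2  [0,1]  acc 78  |  →78  ↓8

register = 8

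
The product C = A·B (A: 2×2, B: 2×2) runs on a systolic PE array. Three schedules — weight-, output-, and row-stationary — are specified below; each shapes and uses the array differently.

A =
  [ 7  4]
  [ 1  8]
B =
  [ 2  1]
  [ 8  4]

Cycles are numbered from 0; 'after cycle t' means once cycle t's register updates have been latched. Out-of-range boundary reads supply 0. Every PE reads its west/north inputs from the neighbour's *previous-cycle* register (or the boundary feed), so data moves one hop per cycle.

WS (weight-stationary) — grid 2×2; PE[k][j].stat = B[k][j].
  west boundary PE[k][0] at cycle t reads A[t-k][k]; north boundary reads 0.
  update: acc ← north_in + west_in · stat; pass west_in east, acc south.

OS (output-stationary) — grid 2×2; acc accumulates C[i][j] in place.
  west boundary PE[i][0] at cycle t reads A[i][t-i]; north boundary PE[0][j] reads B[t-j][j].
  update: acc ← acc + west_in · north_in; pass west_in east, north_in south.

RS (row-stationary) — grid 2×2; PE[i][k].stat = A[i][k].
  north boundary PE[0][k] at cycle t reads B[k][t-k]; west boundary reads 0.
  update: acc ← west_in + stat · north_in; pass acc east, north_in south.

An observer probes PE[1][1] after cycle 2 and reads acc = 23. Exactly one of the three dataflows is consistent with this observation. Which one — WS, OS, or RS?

WS [2×2] PE[1][1] across cycles:
  t=0 PE[1][1]: acc=0 h=0 v=0
  t=1 PE[1][1]: acc=0 h=0 v=0
  t=2 PE[1][1]: acc=23 h=4 v=23
OS [2×2] PE[1][1] across cycles:
  t=0 PE[1][1]: acc=0 h=0 v=0
  t=1 PE[1][1]: acc=0 h=0 v=0
  t=2 PE[1][1]: acc=1 h=1 v=1
RS [2×2] PE[1][1] across cycles:
  t=0 PE[1][1]: acc=0 h=0 v=0
  t=1 PE[1][1]: acc=0 h=0 v=0
  t=2 PE[1][1]: acc=66 h=66 v=8

dataflow = WS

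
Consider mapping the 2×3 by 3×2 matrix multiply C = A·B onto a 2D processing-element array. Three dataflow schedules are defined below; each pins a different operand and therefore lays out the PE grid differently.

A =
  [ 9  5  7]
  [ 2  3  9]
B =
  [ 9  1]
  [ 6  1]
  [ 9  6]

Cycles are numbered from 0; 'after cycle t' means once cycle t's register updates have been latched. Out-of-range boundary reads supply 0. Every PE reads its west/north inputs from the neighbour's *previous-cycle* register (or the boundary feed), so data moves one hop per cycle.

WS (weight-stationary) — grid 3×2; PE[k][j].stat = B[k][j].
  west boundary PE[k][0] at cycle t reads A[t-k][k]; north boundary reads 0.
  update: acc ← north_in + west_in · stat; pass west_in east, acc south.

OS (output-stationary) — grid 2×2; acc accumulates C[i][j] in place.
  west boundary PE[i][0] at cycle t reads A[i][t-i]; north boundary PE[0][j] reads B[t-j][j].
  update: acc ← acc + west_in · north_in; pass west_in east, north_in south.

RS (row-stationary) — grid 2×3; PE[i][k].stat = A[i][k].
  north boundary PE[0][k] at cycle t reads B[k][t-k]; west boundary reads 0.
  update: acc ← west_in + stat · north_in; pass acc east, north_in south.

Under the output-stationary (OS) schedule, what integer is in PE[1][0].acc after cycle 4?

PE[1][0].acc = 117

OS on a 2×2 grid — tracing PE[1][0] and its feeders:
  @0  [0,0]  acc 81  |  →9  ↓9
  @0  [1,0]  acc 0  |  →0  ↓0
  @1  [0,0]  acc 111  |  →5  ↓6
  @1  [1,0]  acc 18  |  →2  ↓9
  @2  [0,0]  acc 174  |  →7  ↓9
  @2  [1,0]  acc 36  |  →3  ↓6
  @3  [0,0]  acc 174  |  →0  ↓0
  @3  [1,0]  acc 117  |  →9  ↓9
  @4  [0,0]  acc 174  |  →0  ↓0
  @4  [1,0]  acc 117  |  →0  ↓0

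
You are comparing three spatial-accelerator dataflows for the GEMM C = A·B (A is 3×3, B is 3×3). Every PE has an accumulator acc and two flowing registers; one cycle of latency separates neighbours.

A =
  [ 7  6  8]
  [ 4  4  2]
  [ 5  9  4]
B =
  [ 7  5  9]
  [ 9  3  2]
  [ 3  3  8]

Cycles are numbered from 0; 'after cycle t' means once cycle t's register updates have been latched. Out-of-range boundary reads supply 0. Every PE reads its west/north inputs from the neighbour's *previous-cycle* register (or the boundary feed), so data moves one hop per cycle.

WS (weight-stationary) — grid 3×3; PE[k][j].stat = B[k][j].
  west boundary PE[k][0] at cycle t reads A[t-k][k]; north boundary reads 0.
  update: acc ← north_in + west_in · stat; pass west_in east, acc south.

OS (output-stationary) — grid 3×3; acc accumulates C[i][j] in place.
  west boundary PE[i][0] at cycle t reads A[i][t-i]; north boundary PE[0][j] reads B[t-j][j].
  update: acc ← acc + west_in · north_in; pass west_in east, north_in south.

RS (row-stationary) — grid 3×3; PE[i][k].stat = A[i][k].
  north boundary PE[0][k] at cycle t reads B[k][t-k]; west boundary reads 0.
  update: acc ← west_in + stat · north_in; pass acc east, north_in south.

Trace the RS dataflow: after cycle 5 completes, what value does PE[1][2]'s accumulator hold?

RS (3×3). Following PE[1][2] plus its west/north inputs:
  @0  [0,2]  acc 0  |  →0  ↓0
  @0  [1,1]  acc 0  |  →0  ↓0
  @0  [1,2]  acc 0  |  →0  ↓0
  @1  [0,2]  acc 0  |  →0  ↓0
  @1  [1,1]  acc 0  |  →0  ↓0
  @1  [1,2]  acc 0  |  →0  ↓0
  @2  [0,2]  acc 127  |  →127  ↓3
  @2  [1,1]  acc 64  |  →64  ↓9
  @2  [1,2]  acc 0  |  →0  ↓0
  @3  [0,2]  acc 77  |  →77  ↓3
  @3  [1,1]  acc 32  |  →32  ↓3
  @3  [1,2]  acc 70  |  →70  ↓3
  @4  [0,2]  acc 139  |  →139  ↓8
  @4  [1,1]  acc 44  |  →44  ↓2
  @4  [1,2]  acc 38  |  →38  ↓3
  @5  [0,2]  acc 0  |  →0  ↓0
  @5  [1,1]  acc 0  |  →0  ↓0
  @5  [1,2]  acc 60  |  →60  ↓8

PE[1][2].acc = 60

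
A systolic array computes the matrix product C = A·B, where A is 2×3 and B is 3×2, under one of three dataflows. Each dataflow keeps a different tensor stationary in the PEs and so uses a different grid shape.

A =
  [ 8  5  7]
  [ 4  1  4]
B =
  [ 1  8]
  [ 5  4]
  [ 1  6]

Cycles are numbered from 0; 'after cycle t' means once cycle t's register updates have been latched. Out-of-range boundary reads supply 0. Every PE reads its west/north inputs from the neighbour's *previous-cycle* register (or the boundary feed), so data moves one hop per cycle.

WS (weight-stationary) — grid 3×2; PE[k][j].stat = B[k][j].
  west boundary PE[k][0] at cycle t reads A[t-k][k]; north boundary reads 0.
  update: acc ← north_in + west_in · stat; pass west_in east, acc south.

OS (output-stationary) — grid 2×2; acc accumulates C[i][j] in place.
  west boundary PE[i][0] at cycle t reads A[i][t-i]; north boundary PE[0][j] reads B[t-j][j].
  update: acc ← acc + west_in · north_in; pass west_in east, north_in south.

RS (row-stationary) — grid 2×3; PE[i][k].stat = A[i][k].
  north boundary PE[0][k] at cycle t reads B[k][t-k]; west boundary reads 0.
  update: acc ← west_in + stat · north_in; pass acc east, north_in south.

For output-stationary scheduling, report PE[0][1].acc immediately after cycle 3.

PE[0][1].acc = 126

Tracing OS — 2×2 array, target PE[0][1]:
  0: (0,0).acc=8  regs=<8,1>
  0: (0,1).acc=0  regs=<0,0>
  1: (0,0).acc=33  regs=<5,5>
  1: (0,1).acc=64  regs=<8,8>
  2: (0,0).acc=40  regs=<7,1>
  2: (0,1).acc=84  regs=<5,4>
  3: (0,0).acc=40  regs=<0,0>
  3: (0,1).acc=126  regs=<7,6>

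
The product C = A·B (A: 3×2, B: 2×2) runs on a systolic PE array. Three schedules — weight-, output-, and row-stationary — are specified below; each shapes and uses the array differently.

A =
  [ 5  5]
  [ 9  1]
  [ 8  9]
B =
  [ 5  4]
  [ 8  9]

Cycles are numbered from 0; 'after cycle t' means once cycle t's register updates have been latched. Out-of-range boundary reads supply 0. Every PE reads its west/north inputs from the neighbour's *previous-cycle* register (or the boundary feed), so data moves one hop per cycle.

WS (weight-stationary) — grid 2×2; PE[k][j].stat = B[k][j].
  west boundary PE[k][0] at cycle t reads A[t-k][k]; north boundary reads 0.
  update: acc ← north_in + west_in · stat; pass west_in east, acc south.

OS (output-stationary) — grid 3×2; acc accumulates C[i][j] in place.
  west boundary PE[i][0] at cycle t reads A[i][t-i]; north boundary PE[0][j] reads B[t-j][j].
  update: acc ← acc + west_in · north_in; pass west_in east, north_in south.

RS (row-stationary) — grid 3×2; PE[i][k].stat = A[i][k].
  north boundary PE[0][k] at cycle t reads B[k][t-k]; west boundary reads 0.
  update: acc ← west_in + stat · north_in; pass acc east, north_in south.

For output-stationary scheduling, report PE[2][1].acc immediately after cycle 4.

OS 3×2: PE[2][1] cycle-by-cycle (with neighbour feeds):
  c0 r1c1: 0 / 0 / 0
  c0 r2c0: 0 / 0 / 0
  c0 r2c1: 0 / 0 / 0
  c1 r1c1: 0 / 0 / 0
  c1 r2c0: 0 / 0 / 0
  c1 r2c1: 0 / 0 / 0
  c2 r1c1: 36 / 9 / 4
  c2 r2c0: 40 / 8 / 5
  c2 r2c1: 0 / 0 / 0
  c3 r1c1: 45 / 1 / 9
  c3 r2c0: 112 / 9 / 8
  c3 r2c1: 32 / 8 / 4
  c4 r1c1: 45 / 0 / 0
  c4 r2c0: 112 / 0 / 0
  c4 r2c1: 113 / 9 / 9

PE[2][1].acc = 113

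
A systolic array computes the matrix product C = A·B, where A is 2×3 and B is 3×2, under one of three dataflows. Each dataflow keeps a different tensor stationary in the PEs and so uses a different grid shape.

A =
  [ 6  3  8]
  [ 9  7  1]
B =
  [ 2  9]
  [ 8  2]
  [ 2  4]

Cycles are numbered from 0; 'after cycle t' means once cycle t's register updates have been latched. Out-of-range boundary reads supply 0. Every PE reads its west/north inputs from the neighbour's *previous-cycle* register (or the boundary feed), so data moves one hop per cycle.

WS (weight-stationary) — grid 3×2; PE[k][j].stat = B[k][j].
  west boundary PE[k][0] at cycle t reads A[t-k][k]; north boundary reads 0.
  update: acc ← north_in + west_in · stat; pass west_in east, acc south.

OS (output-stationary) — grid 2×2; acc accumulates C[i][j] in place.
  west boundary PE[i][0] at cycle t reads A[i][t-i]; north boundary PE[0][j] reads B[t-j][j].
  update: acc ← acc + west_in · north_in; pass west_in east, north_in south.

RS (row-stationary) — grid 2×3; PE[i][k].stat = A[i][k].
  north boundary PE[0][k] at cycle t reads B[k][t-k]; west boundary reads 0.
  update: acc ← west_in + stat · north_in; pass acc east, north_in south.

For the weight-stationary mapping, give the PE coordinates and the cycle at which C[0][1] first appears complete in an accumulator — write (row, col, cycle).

(row, col, cycle) = (2, 1, 3)

Under WS, C[0][1] lands at PE[2][1]:
  @0  [2,1]  acc 0  |  →0  ↓0
  @1  [2,1]  acc 0  |  →0  ↓0
  @2  [2,1]  acc 0  |  →0  ↓0
  @3  [2,1]  acc 92  |  →8  ↓92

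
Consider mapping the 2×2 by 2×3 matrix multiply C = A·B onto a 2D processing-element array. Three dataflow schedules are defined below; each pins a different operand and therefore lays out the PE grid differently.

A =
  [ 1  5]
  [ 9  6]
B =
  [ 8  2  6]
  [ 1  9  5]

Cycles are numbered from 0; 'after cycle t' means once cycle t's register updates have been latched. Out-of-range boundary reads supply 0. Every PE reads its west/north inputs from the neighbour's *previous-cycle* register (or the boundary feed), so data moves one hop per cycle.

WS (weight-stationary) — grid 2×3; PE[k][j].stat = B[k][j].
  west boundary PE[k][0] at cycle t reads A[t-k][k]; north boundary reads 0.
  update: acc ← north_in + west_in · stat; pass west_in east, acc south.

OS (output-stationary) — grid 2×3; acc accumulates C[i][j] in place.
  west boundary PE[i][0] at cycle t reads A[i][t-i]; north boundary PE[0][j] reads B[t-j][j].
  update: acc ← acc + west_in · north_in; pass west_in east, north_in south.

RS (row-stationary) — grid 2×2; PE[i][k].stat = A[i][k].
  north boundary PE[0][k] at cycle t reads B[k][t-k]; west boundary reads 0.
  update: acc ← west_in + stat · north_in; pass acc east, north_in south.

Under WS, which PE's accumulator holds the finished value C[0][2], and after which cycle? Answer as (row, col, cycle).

Under WS, C[0][2] lands at PE[1][2]:
  @0  [1,2]  acc 0  |  →0  ↓0
  @1  [1,2]  acc 0  |  →0  ↓0
  @2  [1,2]  acc 0  |  →0  ↓0
  @3  [1,2]  acc 31  |  →5  ↓31

(row, col, cycle) = (1, 2, 3)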